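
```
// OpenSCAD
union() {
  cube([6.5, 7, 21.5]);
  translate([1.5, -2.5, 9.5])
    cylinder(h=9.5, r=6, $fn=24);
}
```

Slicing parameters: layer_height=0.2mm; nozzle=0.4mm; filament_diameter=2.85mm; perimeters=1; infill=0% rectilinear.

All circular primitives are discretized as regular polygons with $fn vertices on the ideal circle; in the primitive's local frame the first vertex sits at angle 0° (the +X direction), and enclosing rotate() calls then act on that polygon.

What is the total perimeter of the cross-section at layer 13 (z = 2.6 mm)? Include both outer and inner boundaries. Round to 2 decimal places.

At z = 2.6 mm: the cube is present — its section is the full 6.5×7 rectangle (perimeter 27.00 mm); the cylinder at (1.5, -2.5) does not reach this height (z outside [9.5, 19]); Merging all regions: only the 6.5×7 cube is present, so the union is just that shape — boundary = 27.00 mm. Overall, the cross-section is a single solid region. Total boundary length (outer) = 27.00 mm.

27.00 mm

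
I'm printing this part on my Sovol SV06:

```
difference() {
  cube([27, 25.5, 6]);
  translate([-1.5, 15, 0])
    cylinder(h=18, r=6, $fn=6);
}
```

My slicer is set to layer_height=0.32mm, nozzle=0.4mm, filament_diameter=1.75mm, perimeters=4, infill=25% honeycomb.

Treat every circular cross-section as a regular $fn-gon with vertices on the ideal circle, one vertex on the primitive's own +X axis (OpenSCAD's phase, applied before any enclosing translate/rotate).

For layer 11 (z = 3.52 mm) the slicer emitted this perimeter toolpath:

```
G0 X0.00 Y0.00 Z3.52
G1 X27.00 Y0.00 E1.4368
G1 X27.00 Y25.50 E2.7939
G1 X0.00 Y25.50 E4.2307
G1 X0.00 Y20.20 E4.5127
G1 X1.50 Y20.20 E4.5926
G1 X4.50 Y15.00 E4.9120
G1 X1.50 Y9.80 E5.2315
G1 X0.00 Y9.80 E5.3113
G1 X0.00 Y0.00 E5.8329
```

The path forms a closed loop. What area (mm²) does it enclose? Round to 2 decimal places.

657.30 mm²

Apply the shoelace formula to the sequence of (X, Y) vertices; enclosed area = 657.30 mm².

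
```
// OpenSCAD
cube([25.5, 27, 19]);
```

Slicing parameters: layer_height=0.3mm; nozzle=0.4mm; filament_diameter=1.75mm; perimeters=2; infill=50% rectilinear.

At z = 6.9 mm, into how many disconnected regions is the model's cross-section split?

1

At z = 6.9 mm: the cube (footprint 25.5×27) is included at this height. The result has 1 disconnected region.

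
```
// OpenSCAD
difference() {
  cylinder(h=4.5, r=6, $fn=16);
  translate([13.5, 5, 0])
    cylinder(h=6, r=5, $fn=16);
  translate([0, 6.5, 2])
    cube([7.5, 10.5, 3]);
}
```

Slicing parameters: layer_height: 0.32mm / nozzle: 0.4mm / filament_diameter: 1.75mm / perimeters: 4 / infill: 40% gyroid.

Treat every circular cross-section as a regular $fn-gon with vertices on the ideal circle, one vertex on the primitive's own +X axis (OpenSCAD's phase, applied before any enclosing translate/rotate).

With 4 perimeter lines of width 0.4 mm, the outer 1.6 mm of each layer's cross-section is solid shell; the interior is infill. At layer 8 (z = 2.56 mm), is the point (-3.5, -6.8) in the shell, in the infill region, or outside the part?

At z = 2.56 mm: the r=6 cylinder gives a regular 16-gon of circumradius 6 (constant along its height); the cylinder at (13.5, 5): section is a regular 16-gon, circumradius r=5; the cube at (0, 6.5) (footprint 7.5×10.5) is included at this height; After the difference (first − rest): starting from the r=6 cylinder, the r=5 cylinder at (13.5, 5) misses the remaining region (no effect); the 7.5×10.5 cube at (0, 6.5) misses the remaining region (no effect) — 1 connected region. Overall, the cross-section is a single solid region. The nearest boundary edge runs (-2.30, -5.54)→(-4.24, -4.24); distance from the point to it = 1.71 mm. The point is not inside any of the regions above, so it lies outside the cross-section (1.71 mm from the nearest boundary).

outside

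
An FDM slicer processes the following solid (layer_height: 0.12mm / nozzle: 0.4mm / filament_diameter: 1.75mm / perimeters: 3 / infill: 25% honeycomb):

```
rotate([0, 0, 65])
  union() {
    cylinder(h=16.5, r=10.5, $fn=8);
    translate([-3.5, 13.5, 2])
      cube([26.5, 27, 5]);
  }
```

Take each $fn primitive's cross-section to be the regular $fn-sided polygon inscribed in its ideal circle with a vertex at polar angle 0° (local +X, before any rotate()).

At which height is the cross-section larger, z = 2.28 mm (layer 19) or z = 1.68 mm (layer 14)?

Layer 19 (z = 2.28): the cylinder: section is a regular 8-gon, circumradius r=10.5 (area = (8/2)·10.500²·sin(360°/8) = 311.83 mm²); the cube at (-3.5, 13.5) is present — its section is the full 26.5×27 rectangle (area 715.50 mm²); Combining (union): the 2 present regions are separate (no shared area or edge), so areas and boundary lengths simply add and each stays a separate island — area = 1027.33 mm²; (whole slice rotated 65° about Z — lengths, areas and connectivity unchanged). So its area = 1027.33 mm². Layer 14 (z = 1.68): the r=10.5 cylinder contributes a regular 8-gon of circumradius 10.5 (area = (8/2)·10.500²·sin(360°/8) = 311.83 mm²); the cube at (-3.5, 13.5) is not intersected at this z (z outside [2, 7]); Merging all regions: only the r=10.5 cylinder is present, so the union is just that shape — area = 311.83 mm²; (rotated 65° about Z; rotation is an isometry so areas/perimeters/island counts are preserved). So its area = 311.83 mm². Layer 19 is larger (1027.33 vs 311.83 mm²).

layer 19 (z = 2.28 mm)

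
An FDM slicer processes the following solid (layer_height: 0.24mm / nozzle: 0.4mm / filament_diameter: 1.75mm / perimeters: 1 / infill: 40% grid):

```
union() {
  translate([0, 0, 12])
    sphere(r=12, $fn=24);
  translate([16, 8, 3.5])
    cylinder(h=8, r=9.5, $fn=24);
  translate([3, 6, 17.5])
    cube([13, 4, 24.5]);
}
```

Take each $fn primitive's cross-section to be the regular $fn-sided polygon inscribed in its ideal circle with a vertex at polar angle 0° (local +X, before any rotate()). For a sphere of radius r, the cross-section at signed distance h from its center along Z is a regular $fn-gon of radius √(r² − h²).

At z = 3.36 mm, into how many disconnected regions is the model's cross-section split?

At z = 3.36 mm: the sphere: section is a regular 24-gon, circumradius = √(r²−h²) = √(12²−8.64²) = 8.328; the cylinder at (16, 8) does not reach this height (z outside [3.5, 11.5]); the cube at (3, 6) does not reach this height (z outside [17.5, 42]); Merging all regions: only the r=12 sphere is present, so the union is just that shape — 1 connected region. The result has 1 disconnected region.

1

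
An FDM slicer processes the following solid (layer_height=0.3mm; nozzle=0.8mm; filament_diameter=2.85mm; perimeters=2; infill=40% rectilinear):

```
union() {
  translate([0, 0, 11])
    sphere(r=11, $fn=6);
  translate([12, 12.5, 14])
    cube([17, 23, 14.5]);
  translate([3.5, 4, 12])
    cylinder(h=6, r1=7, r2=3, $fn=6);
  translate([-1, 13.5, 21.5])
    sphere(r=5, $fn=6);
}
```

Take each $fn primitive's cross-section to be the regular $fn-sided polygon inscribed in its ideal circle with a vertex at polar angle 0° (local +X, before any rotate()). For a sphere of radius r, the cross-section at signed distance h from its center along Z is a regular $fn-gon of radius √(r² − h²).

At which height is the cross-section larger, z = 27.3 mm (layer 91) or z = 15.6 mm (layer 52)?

layer 52 (z = 15.6 mm)

Layer 91 (z = 27.3): the sphere is not intersected at this z (|z−center|=16.300 > r=11); the cube at (12, 12.5) is present — its section is the full 17×23 rectangle (area 391.00 mm²); the cone at (3.5, 4) is absent (z outside [12, 18]); the sphere at (-1, 13.5) is not intersected at this z (|z−center|=5.800 > r=5); Merging all regions: only the 17×23 cube at (12, 12.5) is present, so the union is just that shape — area = 391.00 mm². So its area = 391.00 mm². Layer 52 (z = 15.6): the r=11 sphere slices to a regular 6-gon of circumradius 9.992 (√(r²−h²) with h=4.6 from center) (area = (6/2)·9.992²·sin(360°/6) = 259.39 mm²); the cube at (12, 12.5) is present — its section is the full 17×23 rectangle (area 391.00 mm²); the cone at (3.5, 4) (r1=7→r2=3) has section circumradius 4.600 here — a regular 6-gon (area = (6/2)·4.600²·sin(360°/6) = 54.98 mm²); the sphere at (-1, 13.5) is absent (|z−center|=5.900 > r=5); Merging all regions: the regions partially overlap — summed areas 705.37 mm² minus the doubly-counted overlap 53.24 mm² gives 652.13 mm² — area = 652.13 mm². So its area = 652.13 mm². Layer 52 is larger (652.13 vs 391.00 mm²).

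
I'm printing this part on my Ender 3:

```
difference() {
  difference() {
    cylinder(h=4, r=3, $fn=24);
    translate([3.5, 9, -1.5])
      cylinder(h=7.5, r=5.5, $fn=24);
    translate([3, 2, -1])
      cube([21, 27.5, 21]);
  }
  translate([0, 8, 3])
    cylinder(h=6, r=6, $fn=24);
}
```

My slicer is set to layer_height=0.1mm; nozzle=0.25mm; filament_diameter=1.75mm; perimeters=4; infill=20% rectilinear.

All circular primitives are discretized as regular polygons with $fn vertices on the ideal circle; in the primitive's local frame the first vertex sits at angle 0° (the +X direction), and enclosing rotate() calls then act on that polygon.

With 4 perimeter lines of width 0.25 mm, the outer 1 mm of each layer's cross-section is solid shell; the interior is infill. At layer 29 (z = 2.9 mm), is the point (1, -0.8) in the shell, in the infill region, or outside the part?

At z = 2.9 mm: the r=3 cylinder contributes a regular 24-gon of circumradius 3; the r=5.5 cylinder at (3.5, 9) gives a regular 24-gon of circumradius 5.5 (constant along its height); the 21×27.5 cube at (3, 2) contributes its full rectangle; After the difference (first − rest): starting from the r=3 cylinder, the r=5.5 cylinder at (3.5, 9) misses the remaining region (no effect); the 21×27.5 cube at (3, 2) misses the remaining region (no effect) — 1 connected region; the cylinder at (0, 8) is absent (z outside [3, 9]); Taking the first minus the rest: none of the subtracted shapes is present at this height, so that combined region is unchanged — 1 connected region. Overall, the cross-section is a single solid region. The nearest boundary edge runs (2.60, -1.50)→(2.12, -2.12); distance from the point to it = 1.69 mm. The point is inside the cross-section and 1.69 mm from the nearest boundary — more than the 1 mm shell width (4 × 0.25), so it's in the infill interior.

infill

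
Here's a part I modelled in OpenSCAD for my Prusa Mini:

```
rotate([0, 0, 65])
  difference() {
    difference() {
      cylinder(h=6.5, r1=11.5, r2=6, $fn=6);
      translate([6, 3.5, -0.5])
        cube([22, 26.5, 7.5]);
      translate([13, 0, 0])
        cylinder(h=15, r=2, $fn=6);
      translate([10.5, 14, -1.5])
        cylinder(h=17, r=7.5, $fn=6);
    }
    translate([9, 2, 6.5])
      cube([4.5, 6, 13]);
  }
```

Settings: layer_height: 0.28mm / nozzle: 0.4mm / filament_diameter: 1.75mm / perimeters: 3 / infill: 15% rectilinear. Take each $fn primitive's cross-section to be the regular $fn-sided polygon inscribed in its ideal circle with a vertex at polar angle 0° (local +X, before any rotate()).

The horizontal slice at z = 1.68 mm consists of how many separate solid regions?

At z = 1.68 mm: the cone contributes a regular 6-gon of circumradius 10.078 (interpolated between r1=11.5 and r2=6 at t=0.258); the cube at (6, 3.5) is present — its section is the full 22×26.5 rectangle; the r=2 cylinder at (13, 0) contributes a regular 6-gon of circumradius 2; the r=7.5 cylinder at (10.5, 14) gives a regular 6-gon of circumradius 7.5 (constant along its height); Taking the first minus the rest: starting from the cone, the 22×26.5 cube at (6, 3.5) partially overlaps it — only the 3.67 mm² overlap (of its 583.00 mm²) is removed, clipping the outline; the r=2 cylinder at (13, 0) misses the remaining region (no effect); the r=7.5 cylinder at (10.5, 14) misses the remaining region (no effect) — 1 connected region; the cube at (9, 2) does not reach this height (z outside [6.5, 19.5]); Taking the first minus the rest: none of the subtracted shapes is present at this height, so the result so far is unchanged — 1 connected region; (rotated 65° about Z; rotation is an isometry so areas/perimeters/island counts are preserved). The result has 1 disconnected region.

1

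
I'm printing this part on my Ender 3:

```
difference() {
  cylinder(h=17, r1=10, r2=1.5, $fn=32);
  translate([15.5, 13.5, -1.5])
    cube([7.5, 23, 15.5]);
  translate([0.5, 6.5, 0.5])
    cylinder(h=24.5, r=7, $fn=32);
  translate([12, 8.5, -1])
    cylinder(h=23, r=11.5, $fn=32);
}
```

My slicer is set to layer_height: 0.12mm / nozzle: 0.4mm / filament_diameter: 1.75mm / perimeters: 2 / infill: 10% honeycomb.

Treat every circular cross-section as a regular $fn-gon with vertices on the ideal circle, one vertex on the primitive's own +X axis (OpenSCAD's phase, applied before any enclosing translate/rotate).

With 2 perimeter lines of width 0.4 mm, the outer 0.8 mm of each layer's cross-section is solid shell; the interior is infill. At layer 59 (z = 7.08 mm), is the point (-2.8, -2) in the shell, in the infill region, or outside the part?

At z = 7.08 mm: the cone (r1=10→r2=1.5) has section circumradius 6.460 here — a regular 32-gon; the cube at (15.5, 13.5) is present — its section is the full 7.5×23 rectangle; the r=7 cylinder at (0.5, 6.5) gives a regular 32-gon of circumradius 7 (constant along its height); the cylinder at (12, 8.5): section is a regular 32-gon, circumradius r=11.5; Taking the first minus the rest: starting from the cone, the 7.5×23 cube at (15.5, 13.5) misses the remaining region (no effect); the r=7 cylinder at (0.5, 6.5) partially overlaps it — only the 57.38 mm² overlap (of its 152.95 mm²) is removed, clipping the outline; the r=11.5 cylinder at (12, 8.5) partially overlaps it — only the 4.78 mm² overlap (of its 412.81 mm²) is removed, clipping the outline — 1 connected region. Overall, the cross-section is a single solid region. The nearest boundary edge runs (-3.39, 0.68)→(-2.18, 0.03); distance from the point to it = 2.13 mm. The point is inside the cross-section and 2.13 mm from the nearest boundary — more than the 0.8 mm shell width (2 × 0.4), so it's in the infill interior.

infill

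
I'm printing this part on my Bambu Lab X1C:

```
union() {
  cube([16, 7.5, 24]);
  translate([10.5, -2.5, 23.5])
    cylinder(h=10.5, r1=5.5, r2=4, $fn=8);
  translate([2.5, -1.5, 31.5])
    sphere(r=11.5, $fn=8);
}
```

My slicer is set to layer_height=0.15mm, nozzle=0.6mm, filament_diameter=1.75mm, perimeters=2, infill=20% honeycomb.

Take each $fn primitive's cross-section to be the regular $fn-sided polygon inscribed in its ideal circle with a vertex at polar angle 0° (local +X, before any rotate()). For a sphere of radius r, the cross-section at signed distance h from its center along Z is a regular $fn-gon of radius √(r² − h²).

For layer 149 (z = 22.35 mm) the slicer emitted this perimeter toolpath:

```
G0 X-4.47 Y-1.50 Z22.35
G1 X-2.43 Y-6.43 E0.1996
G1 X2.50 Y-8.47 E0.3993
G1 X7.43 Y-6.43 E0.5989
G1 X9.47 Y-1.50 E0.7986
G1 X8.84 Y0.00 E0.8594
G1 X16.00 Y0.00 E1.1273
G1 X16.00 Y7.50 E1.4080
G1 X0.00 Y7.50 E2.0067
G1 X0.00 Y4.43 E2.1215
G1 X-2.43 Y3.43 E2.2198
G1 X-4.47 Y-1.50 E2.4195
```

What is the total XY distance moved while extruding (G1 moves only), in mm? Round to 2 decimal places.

64.66 mm

Sum the Euclidean lengths of each G1 segment: total = 64.66 mm.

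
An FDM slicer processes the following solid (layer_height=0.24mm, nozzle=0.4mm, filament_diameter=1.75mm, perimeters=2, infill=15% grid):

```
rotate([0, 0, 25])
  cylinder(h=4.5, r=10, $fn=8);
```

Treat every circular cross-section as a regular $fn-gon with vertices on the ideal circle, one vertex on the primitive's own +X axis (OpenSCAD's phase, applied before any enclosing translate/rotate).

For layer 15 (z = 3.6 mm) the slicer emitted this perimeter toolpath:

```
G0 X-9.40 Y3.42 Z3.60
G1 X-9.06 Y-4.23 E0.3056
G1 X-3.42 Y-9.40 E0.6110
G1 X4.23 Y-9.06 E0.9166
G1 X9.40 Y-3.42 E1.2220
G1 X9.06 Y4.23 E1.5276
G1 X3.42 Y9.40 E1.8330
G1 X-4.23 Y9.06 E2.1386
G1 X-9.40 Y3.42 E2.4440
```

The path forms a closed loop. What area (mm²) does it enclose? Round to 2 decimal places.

282.89 mm²

Apply the shoelace formula to the sequence of (X, Y) vertices; enclosed area = 282.89 mm².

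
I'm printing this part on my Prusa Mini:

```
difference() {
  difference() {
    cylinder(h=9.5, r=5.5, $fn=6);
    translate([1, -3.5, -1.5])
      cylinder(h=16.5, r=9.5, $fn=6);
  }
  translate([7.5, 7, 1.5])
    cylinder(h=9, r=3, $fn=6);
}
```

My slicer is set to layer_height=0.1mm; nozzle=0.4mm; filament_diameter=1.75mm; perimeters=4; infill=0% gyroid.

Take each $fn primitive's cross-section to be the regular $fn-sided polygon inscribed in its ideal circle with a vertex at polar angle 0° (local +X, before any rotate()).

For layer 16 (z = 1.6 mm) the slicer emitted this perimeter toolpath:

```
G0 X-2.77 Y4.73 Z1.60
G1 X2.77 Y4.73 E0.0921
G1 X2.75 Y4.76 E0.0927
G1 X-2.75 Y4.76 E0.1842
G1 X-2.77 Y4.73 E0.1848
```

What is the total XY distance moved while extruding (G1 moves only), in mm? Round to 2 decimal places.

Sum the Euclidean lengths of each G1 segment: total = 11.11 mm.

11.11 mm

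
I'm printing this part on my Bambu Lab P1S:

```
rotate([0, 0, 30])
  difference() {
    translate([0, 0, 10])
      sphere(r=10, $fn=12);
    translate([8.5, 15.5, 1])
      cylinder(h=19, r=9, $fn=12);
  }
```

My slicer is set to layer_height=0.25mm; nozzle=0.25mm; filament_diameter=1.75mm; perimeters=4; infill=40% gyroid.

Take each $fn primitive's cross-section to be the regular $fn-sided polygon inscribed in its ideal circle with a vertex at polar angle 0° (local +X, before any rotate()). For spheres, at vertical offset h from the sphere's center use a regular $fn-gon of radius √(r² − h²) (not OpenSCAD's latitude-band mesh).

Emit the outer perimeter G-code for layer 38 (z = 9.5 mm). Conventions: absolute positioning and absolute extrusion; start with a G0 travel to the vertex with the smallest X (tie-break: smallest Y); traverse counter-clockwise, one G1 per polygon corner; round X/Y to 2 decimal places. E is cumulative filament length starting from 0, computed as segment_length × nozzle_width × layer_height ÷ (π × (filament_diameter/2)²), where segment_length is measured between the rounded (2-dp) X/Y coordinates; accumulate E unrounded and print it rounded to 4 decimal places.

G0 X-9.99 Y0.00 Z9.50
G1 X-8.65 Y-4.99 E0.1343
G1 X-4.99 Y-8.65 E0.2688
G1 X0.00 Y-9.99 E0.4030
G1 X4.99 Y-8.65 E0.5373
G1 X8.65 Y-4.99 E0.6718
G1 X9.99 Y0.00 E0.8060
G1 X8.65 Y4.99 E0.9403
G1 X4.99 Y8.65 E1.0748
G1 X2.26 Y9.38 E1.1482
G1 X-0.39 Y8.67 E1.2195
G1 X-2.65 Y9.28 E1.2803
G1 X-4.99 Y8.65 E1.3433
G1 X-8.65 Y4.99 E1.4778
G1 X-9.99 Y0.00 E1.6120

At z = 9.5 mm: the r=10 sphere slices to a regular 12-gon of circumradius 9.987 (√(r²−h²) with h=0.5 from center); the r=9 cylinder at (8.5, 15.5) contributes a regular 12-gon of circumradius 9; After the difference (first − rest): starting from the r=10 sphere, the r=9 cylinder at (8.5, 15.5) partially overlaps it — only the 3.20 mm² overlap (of its 243.00 mm²) is removed, clipping the outline — 1 connected region; (rotated 30° about Z; rotation is an isometry so areas/perimeters/island counts are preserved). The outline is a single polygon with 14 vertices. Extrusion per mm of travel: 0.25 × 0.25 / (π × 0.875²) = 0.025984. Accumulating E over each segment gives final E = 1.6120.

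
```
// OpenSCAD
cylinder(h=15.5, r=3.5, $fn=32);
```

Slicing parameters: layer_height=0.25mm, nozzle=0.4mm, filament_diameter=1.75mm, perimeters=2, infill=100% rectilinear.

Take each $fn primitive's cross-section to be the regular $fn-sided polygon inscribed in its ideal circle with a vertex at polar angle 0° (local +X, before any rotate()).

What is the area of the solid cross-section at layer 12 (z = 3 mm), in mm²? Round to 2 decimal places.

38.24 mm²

At z = 3 mm: the cylinder: section is a regular 32-gon, circumradius r=3.5 (area = (32/2)·3.500²·sin(360°/32) = 38.24 mm²). Overall, the cross-section is a single solid region. Net area = 38.24 mm².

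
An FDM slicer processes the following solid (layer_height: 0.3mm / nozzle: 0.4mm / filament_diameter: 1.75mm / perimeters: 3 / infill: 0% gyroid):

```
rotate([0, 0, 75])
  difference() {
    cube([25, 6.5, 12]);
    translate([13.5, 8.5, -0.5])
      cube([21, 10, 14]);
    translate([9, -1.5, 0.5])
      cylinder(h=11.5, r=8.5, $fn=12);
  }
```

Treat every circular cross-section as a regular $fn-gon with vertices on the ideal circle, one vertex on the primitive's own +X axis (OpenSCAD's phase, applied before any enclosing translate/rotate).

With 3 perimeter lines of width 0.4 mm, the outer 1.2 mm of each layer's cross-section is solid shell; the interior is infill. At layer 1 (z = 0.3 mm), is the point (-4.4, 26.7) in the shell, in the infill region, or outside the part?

outside

At z = 0.3 mm: the cube is present — its section is the full 25×6.5 rectangle; the cube at (13.5, 8.5) is present — its section is the full 21×10 rectangle; the cylinder at (9, -1.5) is absent (z outside [0.5, 12]); After the difference (first − rest): starting from the 25×6.5 cube, the 21×10 cube at (13.5, 8.5) misses the remaining region (no effect) — 1 connected region; (rotated 75° about Z; rotation is an isometry so areas/perimeters/island counts are preserved). Overall, the cross-section is a single solid region. Undo the 75° rotation: the query point maps to (24.651, 11.161) in the un-rotated model frame. The nearest boundary edge runs (0.00, 6.50)→(25.00, 6.50); distance from the point to it = 4.66 mm. The point is not inside any of the regions above, so it lies outside the cross-section (4.66 mm from the nearest boundary).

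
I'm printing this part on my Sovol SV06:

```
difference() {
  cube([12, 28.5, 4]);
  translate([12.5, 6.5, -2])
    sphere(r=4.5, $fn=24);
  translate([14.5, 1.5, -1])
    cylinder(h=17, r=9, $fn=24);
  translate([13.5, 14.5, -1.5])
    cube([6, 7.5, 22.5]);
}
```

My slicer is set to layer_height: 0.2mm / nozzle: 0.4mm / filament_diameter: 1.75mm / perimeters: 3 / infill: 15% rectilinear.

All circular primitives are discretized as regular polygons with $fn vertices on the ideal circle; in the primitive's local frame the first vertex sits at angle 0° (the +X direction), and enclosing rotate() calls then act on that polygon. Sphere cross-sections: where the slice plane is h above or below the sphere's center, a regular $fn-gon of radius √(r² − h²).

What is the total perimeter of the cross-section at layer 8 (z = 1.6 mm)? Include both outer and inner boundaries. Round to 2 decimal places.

77.65 mm

At z = 1.6 mm: the 12×28.5 cube contributes its full rectangle (perimeter 81.00 mm); the r=4.5 sphere at (12.5, 6.5) slices to a regular 24-gon of circumradius 2.700 (√(r²−h²) with h=3.6 from center) (perimeter = 2·24·2.700·sin(180°/24) = 16.92 mm); the r=9 cylinder at (14.5, 1.5) contributes a regular 24-gon of circumradius 9 (perimeter = 2·24·9.000·sin(180°/24) = 56.39 mm); the cube at (13.5, 14.5) (footprint 6×7.5) is included at this height (perimeter 27.00 mm); After the difference (first − rest): starting from the 12×28.5 cube, the r=4.5 sphere at (12.5, 6.5) partially overlaps it — only the 8.65 mm² overlap (of its 22.64 mm²) is removed, clipping the outline; the r=9 cylinder at (14.5, 1.5) partially overlaps it — only the 41.76 mm² overlap (of its 251.57 mm²) is removed, clipping the outline; the 6×7.5 cube at (13.5, 14.5) misses the remaining region (no effect) — boundary = 77.65 mm. Overall, the cross-section is a single solid region. Total boundary length (outer) = 77.65 mm.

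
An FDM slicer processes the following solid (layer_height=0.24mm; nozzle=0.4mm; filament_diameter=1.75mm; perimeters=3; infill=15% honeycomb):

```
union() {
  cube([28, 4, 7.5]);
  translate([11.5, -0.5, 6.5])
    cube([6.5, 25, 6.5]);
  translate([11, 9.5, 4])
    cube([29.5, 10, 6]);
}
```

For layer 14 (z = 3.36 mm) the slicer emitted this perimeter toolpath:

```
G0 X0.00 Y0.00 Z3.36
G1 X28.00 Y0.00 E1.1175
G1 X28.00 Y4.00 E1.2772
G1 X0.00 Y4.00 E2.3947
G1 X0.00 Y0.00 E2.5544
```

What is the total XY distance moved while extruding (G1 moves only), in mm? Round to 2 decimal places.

64.00 mm

Sum the Euclidean lengths of each G1 segment: total = 64.00 mm.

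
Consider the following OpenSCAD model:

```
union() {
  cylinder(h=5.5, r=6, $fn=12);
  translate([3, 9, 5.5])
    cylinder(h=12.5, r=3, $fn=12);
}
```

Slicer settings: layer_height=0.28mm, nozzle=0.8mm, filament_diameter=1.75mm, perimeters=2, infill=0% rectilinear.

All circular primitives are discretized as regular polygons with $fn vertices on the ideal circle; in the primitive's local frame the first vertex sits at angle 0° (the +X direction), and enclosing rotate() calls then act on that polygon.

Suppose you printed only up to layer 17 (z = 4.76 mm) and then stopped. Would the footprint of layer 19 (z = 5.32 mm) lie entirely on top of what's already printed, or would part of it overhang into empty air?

entirely on top

Compare the two slices. At z = 4.76: the cylinder: section is a regular 12-gon, circumradius r=6 (area = (12/2)·6.000²·sin(360°/12) = 108.00 mm²); the cylinder at (3, 9) is absent (z outside [5.5, 18]); Combining (union): only the r=6 cylinder is present, so the union is just that shape — area = 108.00 mm². At z = 5.32: the cylinder: section is a regular 12-gon, circumradius r=6 (area = (12/2)·6.000²·sin(360°/12) = 108.00 mm²); the cylinder at (3, 9) is not intersected at this z (z outside [5.5, 18]); Taking the union: only the r=6 cylinder is present, so the union is just that shape — area = 108.00 mm². Checking containment: the cross-section at z = 5.32 is a subset of the cross-section at z = 4.76.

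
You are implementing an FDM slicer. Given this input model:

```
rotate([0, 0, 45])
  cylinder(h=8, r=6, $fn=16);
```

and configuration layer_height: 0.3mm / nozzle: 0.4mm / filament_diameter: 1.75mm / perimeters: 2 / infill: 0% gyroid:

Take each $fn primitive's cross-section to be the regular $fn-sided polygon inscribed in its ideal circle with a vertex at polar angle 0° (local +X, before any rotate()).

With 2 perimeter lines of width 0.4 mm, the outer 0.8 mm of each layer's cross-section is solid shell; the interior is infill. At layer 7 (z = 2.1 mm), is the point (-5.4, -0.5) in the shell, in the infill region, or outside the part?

At z = 2.1 mm: the cylinder: section is a regular 16-gon, circumradius r=6; (rotated 45° about Z; rotation is an isometry so areas/perimeters/island counts are preserved). Overall, the cross-section is a single solid region. Undo the 45° rotation: the query point maps to (-4.172, 3.465) in the un-rotated model frame. The nearest boundary edge runs (-4.24, 4.24)→(-5.54, 2.30); distance from the point to it = 0.49 mm. The point is inside the cross-section, 0.49 mm from the nearest boundary — within the 0.8 mm shell band (2 × 0.4).

shell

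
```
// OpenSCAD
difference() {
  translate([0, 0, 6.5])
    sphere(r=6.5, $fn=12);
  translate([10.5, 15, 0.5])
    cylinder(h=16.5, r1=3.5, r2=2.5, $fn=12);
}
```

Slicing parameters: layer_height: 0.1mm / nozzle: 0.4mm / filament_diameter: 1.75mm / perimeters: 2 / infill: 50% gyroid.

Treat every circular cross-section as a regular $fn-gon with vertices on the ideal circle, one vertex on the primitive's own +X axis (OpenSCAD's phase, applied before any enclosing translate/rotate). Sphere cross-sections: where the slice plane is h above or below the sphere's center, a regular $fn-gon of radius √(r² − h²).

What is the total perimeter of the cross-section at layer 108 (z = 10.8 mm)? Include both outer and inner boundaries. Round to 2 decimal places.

At z = 10.8 mm: the r=6.5 sphere contributes a regular 12-gon of circumradius √(6.5²−4.3²) = 4.874 (perimeter = 2·12·4.874·sin(180°/12) = 30.28 mm); the cone at (10.5, 15) contributes a regular 12-gon of circumradius 2.876 (interpolated between r1=3.5 and r2=2.5 at t=0.624) (perimeter = 2·12·2.876·sin(180°/12) = 17.86 mm); Taking the first minus the rest: starting from the r=6.5 sphere, the cone at (10.5, 15) misses the remaining region (no effect) — boundary = 30.28 mm. Overall, the cross-section is a single solid region. Total boundary length (outer) = 30.28 mm.

30.28 mm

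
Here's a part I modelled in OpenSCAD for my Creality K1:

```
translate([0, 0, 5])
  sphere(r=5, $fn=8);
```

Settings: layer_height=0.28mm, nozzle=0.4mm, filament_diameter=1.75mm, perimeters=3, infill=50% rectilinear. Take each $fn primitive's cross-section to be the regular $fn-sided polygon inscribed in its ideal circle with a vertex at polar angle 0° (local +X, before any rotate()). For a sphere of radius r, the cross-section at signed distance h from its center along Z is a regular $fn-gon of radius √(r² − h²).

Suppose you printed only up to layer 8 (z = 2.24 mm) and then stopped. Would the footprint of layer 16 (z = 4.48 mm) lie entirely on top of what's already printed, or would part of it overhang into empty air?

Compare the two slices. At z = 2.24: the r=5 sphere contributes a regular 8-gon of circumradius √(5²−2.76²) = 4.169 (area = (8/2)·4.169²·sin(360°/8) = 49.16 mm²). At z = 4.48: the r=5 sphere slices to a regular 8-gon of circumradius 4.973 (√(r²−h²) with h=0.52 from center) (area = (8/2)·4.973²·sin(360°/8) = 69.95 mm²). Checking containment: at z = 4.48 the cross-section extends beyond the z = 2.24 cross-section by about 20.78 mm².

part overhangs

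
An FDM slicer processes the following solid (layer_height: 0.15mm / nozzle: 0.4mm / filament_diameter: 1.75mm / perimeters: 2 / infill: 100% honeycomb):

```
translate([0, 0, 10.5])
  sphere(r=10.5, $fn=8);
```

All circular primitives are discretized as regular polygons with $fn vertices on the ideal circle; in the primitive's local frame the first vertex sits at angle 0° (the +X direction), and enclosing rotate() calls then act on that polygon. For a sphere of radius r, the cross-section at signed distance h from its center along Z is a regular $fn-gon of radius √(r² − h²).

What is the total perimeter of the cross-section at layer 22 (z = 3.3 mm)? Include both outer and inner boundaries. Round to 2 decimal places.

At z = 3.3 mm: the sphere: section is a regular 8-gon, circumradius = √(r²−h²) = √(10.5²−7.2²) = 7.643 (perimeter = 2·8·7.643·sin(180°/8) = 46.80 mm). Overall, the cross-section is a single solid region. Total boundary length (outer) = 46.80 mm.

46.80 mm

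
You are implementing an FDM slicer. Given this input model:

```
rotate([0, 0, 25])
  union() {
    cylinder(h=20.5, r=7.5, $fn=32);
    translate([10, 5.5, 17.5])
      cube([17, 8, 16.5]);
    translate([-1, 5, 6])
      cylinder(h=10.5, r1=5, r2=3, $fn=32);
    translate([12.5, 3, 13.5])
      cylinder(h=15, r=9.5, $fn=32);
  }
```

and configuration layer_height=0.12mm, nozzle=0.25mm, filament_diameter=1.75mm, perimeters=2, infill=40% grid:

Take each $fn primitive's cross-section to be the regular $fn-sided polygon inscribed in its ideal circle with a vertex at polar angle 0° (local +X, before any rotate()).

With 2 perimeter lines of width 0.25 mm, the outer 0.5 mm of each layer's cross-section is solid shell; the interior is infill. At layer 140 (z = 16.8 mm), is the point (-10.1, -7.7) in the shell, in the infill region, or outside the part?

outside

At z = 16.8 mm: the cylinder: section is a regular 32-gon, circumradius r=7.5; the cube at (10, 5.5) does not reach this height (z outside [17.5, 34]); the cone at (-1, 5) is absent (z outside [6, 16.5]); the r=9.5 cylinder at (12.5, 3) contributes a regular 32-gon of circumradius 9.5; Merging all regions: the regions partially overlap (shared area 30.62 mm²), so overlapping operands fuse into one piece — 1 connected region; (whole slice rotated 25° about Z — lengths, areas and connectivity unchanged). Overall, the cross-section is a single solid region. Undo the 25° rotation: the query point maps to (-12.408, -2.710) in the un-rotated model frame. The nearest boundary edge runs (-6.93, -2.87)→(-7.36, -1.46); distance from the point to it = 5.20 mm. The point is not inside any of the regions above, so it lies outside the cross-section (5.20 mm from the nearest boundary).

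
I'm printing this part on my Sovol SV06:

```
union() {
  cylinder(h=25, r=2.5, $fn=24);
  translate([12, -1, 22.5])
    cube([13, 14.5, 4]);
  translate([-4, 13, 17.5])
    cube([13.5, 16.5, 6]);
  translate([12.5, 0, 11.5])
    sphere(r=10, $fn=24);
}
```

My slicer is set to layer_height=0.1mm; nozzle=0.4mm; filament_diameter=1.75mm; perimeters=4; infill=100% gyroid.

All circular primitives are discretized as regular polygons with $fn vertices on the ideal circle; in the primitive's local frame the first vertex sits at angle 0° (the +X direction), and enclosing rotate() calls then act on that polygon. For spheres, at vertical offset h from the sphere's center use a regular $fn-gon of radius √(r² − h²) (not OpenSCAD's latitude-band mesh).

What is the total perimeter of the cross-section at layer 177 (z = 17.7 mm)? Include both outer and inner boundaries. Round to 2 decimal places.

124.82 mm

At z = 17.7 mm: the r=2.5 cylinder gives a regular 24-gon of circumradius 2.5 (constant along its height) (perimeter = 2·24·2.500·sin(180°/24) = 15.66 mm); the cube at (12, -1) is absent (z outside [22.5, 26.5]); the 13.5×16.5 cube at (-4, 13) contributes its full rectangle (perimeter 60.00 mm); the r=10 sphere at (12.5, 0) slices to a regular 24-gon of circumradius 7.846 (√(r²−h²) with h=6.2 from center) (perimeter = 2·24·7.846·sin(180°/24) = 49.16 mm); Combining (union): the 3 present regions are separate (no shared area or edge), so areas and boundary lengths simply add and each stays a separate island — boundary = 124.82 mm. Overall, the cross-section has 3 separate islands. Total boundary length (outer) = 124.82 mm.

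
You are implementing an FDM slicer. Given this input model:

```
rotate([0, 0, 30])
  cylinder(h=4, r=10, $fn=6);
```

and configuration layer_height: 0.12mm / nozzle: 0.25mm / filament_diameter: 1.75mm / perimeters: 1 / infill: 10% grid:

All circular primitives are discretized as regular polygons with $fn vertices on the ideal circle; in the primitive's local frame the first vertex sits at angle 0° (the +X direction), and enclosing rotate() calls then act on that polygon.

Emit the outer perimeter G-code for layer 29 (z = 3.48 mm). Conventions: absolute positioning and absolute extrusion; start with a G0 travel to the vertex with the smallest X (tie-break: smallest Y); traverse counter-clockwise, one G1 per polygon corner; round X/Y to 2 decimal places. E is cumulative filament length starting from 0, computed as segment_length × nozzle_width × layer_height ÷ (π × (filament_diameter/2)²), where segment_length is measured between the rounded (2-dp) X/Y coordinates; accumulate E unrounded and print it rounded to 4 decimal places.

At z = 3.48 mm: the r=10 cylinder gives a regular 6-gon of circumradius 10 (constant along its height); (whole slice rotated 30° about Z — lengths, areas and connectivity unchanged). The outline is a single polygon with 6 vertices. Extrusion per mm of travel: 0.25 × 0.12 / (π × 0.875²) = 0.012473. Accumulating E over each segment gives final E = 0.7483.

G0 X-8.66 Y-5.00 Z3.48
G1 X0.00 Y-10.00 E0.1247
G1 X8.66 Y-5.00 E0.2494
G1 X8.66 Y5.00 E0.3742
G1 X0.00 Y10.00 E0.4989
G1 X-8.66 Y5.00 E0.6236
G1 X-8.66 Y-5.00 E0.7483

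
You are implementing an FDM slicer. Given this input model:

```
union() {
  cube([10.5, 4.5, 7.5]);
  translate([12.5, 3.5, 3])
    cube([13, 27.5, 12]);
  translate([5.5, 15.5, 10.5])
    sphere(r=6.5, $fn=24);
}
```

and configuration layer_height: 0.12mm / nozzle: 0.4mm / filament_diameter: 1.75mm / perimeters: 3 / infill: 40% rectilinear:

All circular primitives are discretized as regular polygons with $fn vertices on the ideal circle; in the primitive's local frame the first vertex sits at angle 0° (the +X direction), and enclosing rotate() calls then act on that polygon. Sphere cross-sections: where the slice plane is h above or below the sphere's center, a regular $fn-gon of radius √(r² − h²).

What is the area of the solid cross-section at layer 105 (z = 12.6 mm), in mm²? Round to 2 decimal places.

At z = 12.6 mm: the cube is absent (z outside [0, 7.5]); the 13×27.5 cube at (12.5, 3.5) contributes its full rectangle (area 357.50 mm²); the sphere at (5.5, 15.5): section is a regular 24-gon, circumradius = √(r²−h²) = √(6.5²−2.1²) = 6.151 (area = (24/2)·6.151²·sin(360°/24) = 117.52 mm²); Taking the union: the 2 present regions are separate (no shared area or edge), so areas and boundary lengths simply add and each stays a separate island — area = 475.02 mm². Overall, the cross-section has 2 separate islands. Net area = 475.02 mm².

475.02 mm²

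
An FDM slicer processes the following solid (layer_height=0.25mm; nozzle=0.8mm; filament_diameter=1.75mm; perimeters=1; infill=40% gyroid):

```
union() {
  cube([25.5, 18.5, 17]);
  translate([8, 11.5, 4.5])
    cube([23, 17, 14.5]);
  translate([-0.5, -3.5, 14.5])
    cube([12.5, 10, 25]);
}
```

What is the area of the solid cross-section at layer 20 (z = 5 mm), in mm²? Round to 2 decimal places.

740.25 mm²

At z = 5 mm: the 25.5×18.5 cube contributes its full rectangle (area 471.75 mm²); the cube at (8, 11.5) is present — its section is the full 23×17 rectangle (area 391.00 mm²); the cube at (-0.5, -3.5) is absent (z outside [14.5, 39.5]); Taking the union: the regions partially overlap — summed areas 862.75 mm² minus the doubly-counted overlap 122.50 mm² gives 740.25 mm² — area = 740.25 mm². Overall, the cross-section is a single solid region. Net area = 740.25 mm².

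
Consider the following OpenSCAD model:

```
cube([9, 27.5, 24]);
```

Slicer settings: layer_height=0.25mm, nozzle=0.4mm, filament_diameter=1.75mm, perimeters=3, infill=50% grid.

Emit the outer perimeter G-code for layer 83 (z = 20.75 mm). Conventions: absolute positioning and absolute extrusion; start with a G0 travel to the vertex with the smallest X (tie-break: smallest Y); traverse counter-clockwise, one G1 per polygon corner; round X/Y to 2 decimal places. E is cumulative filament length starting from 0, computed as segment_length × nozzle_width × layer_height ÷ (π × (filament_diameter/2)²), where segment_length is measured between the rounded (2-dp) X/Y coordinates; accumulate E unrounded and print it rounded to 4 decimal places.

G0 X0.00 Y0.00 Z20.75
G1 X9.00 Y0.00 E0.3742
G1 X9.00 Y27.50 E1.5175
G1 X0.00 Y27.50 E1.8917
G1 X0.00 Y0.00 E3.0350

At z = 20.75 mm: the 9×27.5 cube contributes its full rectangle. The outline is a single polygon with 4 vertices. Extrusion per mm of travel: 0.4 × 0.25 / (π × 0.875²) = 0.041575. Accumulating E over each segment gives final E = 3.0350.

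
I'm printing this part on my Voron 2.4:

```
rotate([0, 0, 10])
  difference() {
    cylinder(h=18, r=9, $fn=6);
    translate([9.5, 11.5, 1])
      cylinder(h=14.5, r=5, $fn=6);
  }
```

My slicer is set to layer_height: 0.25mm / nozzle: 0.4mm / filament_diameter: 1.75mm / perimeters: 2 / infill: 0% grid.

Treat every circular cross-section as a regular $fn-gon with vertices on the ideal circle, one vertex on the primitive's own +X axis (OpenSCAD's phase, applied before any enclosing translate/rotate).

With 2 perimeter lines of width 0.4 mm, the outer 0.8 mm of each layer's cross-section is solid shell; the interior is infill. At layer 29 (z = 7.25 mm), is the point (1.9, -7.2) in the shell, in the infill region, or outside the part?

At z = 7.25 mm: the r=9 cylinder contributes a regular 6-gon of circumradius 9; the r=5 cylinder at (9.5, 11.5) gives a regular 6-gon of circumradius 5 (constant along its height); Taking the first minus the rest: starting from the r=9 cylinder, the r=5 cylinder at (9.5, 11.5) misses the remaining region (no effect) — 1 connected region; (whole slice rotated 10° about Z — lengths, areas and connectivity unchanged). Overall, the cross-section is a single solid region. Undo the 10° rotation: the query point maps to (0.621, -7.421) in the un-rotated model frame. The nearest boundary edge runs (4.50, -7.79)→(-4.50, -7.79); distance from the point to it = 0.37 mm. The point is inside the cross-section, 0.37 mm from the nearest boundary — within the 0.8 mm shell band (2 × 0.4).

shell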